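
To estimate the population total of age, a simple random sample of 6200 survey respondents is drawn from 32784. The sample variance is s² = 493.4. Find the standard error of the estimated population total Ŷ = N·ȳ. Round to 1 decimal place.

8328.1

Var(Ŷ) = N²·Var(ȳ) = N²·(1 − n/N)·s²/n.
f = 6200/32784 = 0.18911664; Var(ȳ) = 0.81088336·493.4/6200 = 0.064530621.
Var(Ŷ) = 32784² · 0.064530621 = 6.9356908 × 10^7.
SE(Ŷ) = √(6.9356908 × 10^7) = 8328.1.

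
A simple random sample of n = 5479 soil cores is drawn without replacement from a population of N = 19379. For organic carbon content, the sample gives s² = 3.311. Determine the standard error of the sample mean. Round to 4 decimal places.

0.0208

Under SRS without replacement, Var(ȳ) = (1 − f)·s²/n with f = n/N = 5479/19379 = 0.28272873.
Var(ȳ) = (1 − 0.28272873)·3.311/5479 = 0.71727127·6.0430736 × 10^-4 = 4.3345231 × 10^-4.
SE(ȳ) = √(4.3345231 × 10^-4) = 0.0208.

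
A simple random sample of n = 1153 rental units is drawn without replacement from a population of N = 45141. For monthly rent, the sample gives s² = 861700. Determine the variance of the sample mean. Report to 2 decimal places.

Under SRS without replacement, Var(ȳ) = (1 − f)·s²/n with f = n/N = 1153/45141 = 0.02554219.
Var(ȳ) = (1 − 0.02554219)·861700/1153 = 0.97445781·747.35473 = 728.26565.

728.27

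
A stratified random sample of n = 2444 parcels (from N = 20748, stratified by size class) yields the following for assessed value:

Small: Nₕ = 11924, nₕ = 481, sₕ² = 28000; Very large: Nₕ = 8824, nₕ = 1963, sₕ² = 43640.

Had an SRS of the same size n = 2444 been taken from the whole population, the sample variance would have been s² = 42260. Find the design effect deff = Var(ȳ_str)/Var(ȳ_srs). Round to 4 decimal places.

Var(ȳ_str) = Σ Wₕ²(1−fₕ)sₕ²/nₕ with Wₕ = Nₕ/20748:
  Small: (11924/20748)²·(1−481/11924)·28000/481 = 18.451103
  Very large: (8824/20748)²·(1−1963/8824)·43640/1963 = 3.1265464
  → Var(ȳ_str) = 21.577649.
Var(ȳ_srs) = (1 − 2444/20748)·42260/2444 = 15.254503.
deff = 21.577649 / 15.254503 = 1.4145.

1.4145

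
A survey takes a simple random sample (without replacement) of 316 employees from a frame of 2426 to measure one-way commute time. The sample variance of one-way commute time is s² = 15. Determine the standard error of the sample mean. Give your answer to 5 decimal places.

Under SRS without replacement, Var(ȳ) = (1 − f)·s²/n with f = n/N = 316/2426 = 0.13025556.
Var(ȳ) = (1 − 0.13025556)·15/316 = 0.86974444·0.047468354 = 0.041285337.
SE(ȳ) = √(0.041285337) = 0.20319.

0.20319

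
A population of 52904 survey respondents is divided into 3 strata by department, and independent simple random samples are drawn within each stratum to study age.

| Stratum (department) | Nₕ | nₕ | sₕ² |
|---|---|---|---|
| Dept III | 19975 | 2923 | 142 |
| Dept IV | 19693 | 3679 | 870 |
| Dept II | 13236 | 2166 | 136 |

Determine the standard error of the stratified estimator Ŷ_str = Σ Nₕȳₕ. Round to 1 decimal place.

10016.2

Var(Ŷ_str) = Σₕ Nₕ²(1 − fₕ)sₕ²/nₕ.
Dept III: 19975²·(1 − 2923/19975)·142/2923 = 1.654709 × 10^7.
Dept IV: 19693²·(1 − 3679/19693)·870/3679 = 7.4576358 × 10^7.
Dept II: 13236²·(1 − 2166/13236)·136/2166 = 9.1999366 × 10^6.
Sum = 1.0032338 × 10^8.
SE = √(1.0032338 × 10^8) = 10016.2.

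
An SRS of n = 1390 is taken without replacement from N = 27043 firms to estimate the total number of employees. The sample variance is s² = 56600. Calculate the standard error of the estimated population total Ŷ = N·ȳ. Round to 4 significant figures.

Var(Ŷ) = N²·Var(ȳ) = N²·(1 − n/N)·s²/n.
f = 1390/27043 = 0.05139962; Var(ȳ) = 0.94860038·56600/1390 = 38.626461.
Var(Ŷ) = 27043² · 38.626461 = 2.8248452 × 10^10.
SE(Ŷ) = √(2.8248452 × 10^10) = 168100.

168100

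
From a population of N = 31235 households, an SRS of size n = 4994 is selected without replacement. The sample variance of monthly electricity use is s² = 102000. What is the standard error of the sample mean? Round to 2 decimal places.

4.14

Under SRS without replacement, Var(ȳ) = (1 − f)·s²/n with f = n/N = 4994/31235 = 0.15988474.
Var(ȳ) = (1 − 0.15988474)·102000/4994 = 0.84011526·20.424509 = 17.158942.
SE(ȳ) = √(17.158942) = 4.14.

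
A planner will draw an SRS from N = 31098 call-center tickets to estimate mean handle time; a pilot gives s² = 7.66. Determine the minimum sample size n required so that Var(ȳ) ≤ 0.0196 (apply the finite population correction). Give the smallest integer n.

Without fpc, n₀ = s²/D = 7.66/0.0196 = 390.8163.
With fpc, (1 − n/N)·s²/n ≤ D requires n ≥ n₀/(1 + n₀/N) = 390.8163/(1 + 390.8163/31098) = 385.9658.
Rounding up, n = 386.

386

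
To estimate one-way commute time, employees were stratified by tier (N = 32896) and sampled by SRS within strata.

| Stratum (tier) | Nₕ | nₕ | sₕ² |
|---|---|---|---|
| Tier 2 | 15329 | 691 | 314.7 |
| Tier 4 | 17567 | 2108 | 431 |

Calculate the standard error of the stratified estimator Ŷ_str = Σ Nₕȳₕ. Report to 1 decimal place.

12558.5

Var(Ŷ_str) = Σₕ Nₕ²(1 − fₕ)sₕ²/nₕ.
Tier 2: 15329²·(1 − 691/15329)·314.7/691 = 1.0219138 × 10^8.
Tier 4: 17567²·(1 − 2108/17567)·431/2108 = 5.5524629 × 10^7.
Sum = 1.5771601 × 10^8.
SE = √(1.5771601 × 10^8) = 12558.5.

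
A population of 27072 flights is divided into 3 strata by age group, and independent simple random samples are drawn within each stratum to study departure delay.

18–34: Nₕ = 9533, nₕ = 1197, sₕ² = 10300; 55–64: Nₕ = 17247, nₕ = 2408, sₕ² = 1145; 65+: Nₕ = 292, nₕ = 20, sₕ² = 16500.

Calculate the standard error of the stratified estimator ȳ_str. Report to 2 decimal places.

1.09

Var(ȳ_str) = Σₕ Wₕ²(1 − fₕ)sₕ²/nₕ with Wₕ = Nₕ/N, N = 27072.
18–34: Wₕ = 0.35213505; term = 0.35213505²·(1 − 0.12556383)·10300/1197 = 0.93301729.
55–64: Wₕ = 0.63707890; term = 0.63707890²·(1 − 0.13961848)·1145/2408 = 0.16604527.
65+: Wₕ = 0.01078605; term = 0.01078605²·(1 − 0.06849315)·16500/20 = 0.089405662.
Sum = 1.1884682.
SE = √(1.1884682) = 1.09.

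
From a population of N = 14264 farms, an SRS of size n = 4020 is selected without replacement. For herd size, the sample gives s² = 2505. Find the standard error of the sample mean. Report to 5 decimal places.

Under SRS without replacement, Var(ȳ) = (1 − f)·s²/n with f = n/N = 4020/14264 = 0.28182838.
Var(ȳ) = (1 − 0.28182838)·2505/4020 = 0.71817162·0.62313433 = 0.44751739.
SE(ȳ) = √(0.44751739) = 0.66897.

0.66897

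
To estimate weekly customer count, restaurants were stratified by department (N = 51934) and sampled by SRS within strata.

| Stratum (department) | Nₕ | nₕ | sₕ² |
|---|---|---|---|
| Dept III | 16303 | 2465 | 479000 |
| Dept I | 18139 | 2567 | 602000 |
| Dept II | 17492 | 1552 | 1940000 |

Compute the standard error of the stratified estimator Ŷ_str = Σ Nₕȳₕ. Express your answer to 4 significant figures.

677200

Var(Ŷ_str) = Σₕ Nₕ²(1 − fₕ)sₕ²/nₕ.
Dept III: 16303²·(1 − 2465/16303)·479000/2465 = 4.3838879 × 10^10.
Dept I: 18139²·(1 − 2567/18139)·602000/2567 = 6.6241225 × 10^10.
Dept II: 17492²·(1 − 1552/17492)·1940000/1552 = 3.485281 × 10^11.
Sum = 4.586082 × 10^11.
SE = √(4.586082 × 10^11) = 677200.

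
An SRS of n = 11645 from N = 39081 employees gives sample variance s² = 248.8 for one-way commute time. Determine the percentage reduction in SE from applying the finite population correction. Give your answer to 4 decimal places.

16.2128

f = n/N = 11645/39081 = 0.29797088.
SE_no-fpc = √(s²/n) = 0.14616906; SE_fpc = √((1−f)s²/n) = 0.12247093.
Ratio = √(1−f) = 0.83787178. Reduction = 100·(1 − 0.83787178) = 16.2128%.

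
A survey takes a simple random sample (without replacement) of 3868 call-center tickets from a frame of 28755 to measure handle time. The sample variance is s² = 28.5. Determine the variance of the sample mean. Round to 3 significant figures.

0.00638

Under SRS without replacement, Var(ȳ) = (1 − f)·s²/n with f = n/N = 3868/28755 = 0.13451574.
Var(ȳ) = (1 − 0.13451574)·28.5/3868 = 0.86548426·0.0073681489 = 0.0063770169.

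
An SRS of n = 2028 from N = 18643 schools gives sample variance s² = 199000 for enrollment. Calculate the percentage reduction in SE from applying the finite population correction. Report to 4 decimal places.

f = n/N = 2028/18643 = 0.10878078.
SE_no-fpc = √(s²/n) = 9.9058686; SE_fpc = √((1−f)s²/n) = 9.3515766.
Ratio = √(1−f) = 0.94404408. Reduction = 100·(1 − 0.94404408) = 5.5956%.

5.5956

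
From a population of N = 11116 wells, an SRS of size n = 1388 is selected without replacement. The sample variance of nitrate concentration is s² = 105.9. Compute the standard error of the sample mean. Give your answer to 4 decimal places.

0.2584

Under SRS without replacement, Var(ȳ) = (1 − f)·s²/n with f = n/N = 1388/11116 = 0.12486506.
Var(ȳ) = (1 − 0.12486506)·105.9/1388 = 0.87513494·0.07629683 = 0.066770022.
SE(ȳ) = √(0.066770022) = 0.2584.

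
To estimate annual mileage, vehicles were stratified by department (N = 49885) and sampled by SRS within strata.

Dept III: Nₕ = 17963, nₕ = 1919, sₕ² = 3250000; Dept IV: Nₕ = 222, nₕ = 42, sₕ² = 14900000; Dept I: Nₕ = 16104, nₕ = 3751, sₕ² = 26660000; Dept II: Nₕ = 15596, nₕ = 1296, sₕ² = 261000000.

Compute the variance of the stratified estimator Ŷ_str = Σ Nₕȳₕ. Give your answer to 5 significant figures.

Var(Ŷ_str) = Σₕ Nₕ²(1 − fₕ)sₕ²/nₕ.
Dept III: 17963²·(1 − 1919/17963)·3250000/1919 = 4.8809 × 10^11.
Dept IV: 222²·(1 − 42/222)·14900000/42 = 1.4176286 × 10^10.
Dept I: 16104²·(1 − 3751/16104)·26660000/3751 = 1.4139019 × 10^12.
Dept II: 15596²·(1 − 1296/15596)·261000000/1296 = 4.4914314 × 10^13.
Sum = 4.6830482 × 10^13.

4.6830 × 10^13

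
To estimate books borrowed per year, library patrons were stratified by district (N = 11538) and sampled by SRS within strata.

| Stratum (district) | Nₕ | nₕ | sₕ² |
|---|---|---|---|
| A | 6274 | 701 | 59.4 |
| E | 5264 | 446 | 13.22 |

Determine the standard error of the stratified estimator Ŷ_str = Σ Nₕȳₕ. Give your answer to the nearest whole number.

Var(Ŷ_str) = Σₕ Nₕ²(1 − fₕ)sₕ²/nₕ.
A: 6274²·(1 − 701/6274)·59.4/701 = 2.9627976 × 10^6.
E: 5264²·(1 − 446/5264)·13.22/446 = 751760.1.
Sum = 3.7145577 × 10^6.
SE = √(3.7145577 × 10^6) = 1927.

1927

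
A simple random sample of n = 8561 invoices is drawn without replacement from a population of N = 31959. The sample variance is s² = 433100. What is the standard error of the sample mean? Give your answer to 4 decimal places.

6.0859

Under SRS without replacement, Var(ȳ) = (1 − f)·s²/n with f = n/N = 8561/31959 = 0.26787446.
Var(ȳ) = (1 − 0.26787446)·433100/8561 = 0.73212554·50.589884 = 37.038146.
SE(ȳ) = √(37.038146) = 6.0859.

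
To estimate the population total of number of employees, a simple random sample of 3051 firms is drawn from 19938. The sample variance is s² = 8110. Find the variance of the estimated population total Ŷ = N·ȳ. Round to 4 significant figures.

Var(Ŷ) = N²·Var(ȳ) = N²·(1 − n/N)·s²/n.
f = 3051/19938 = 0.15302438; Var(ȳ) = 0.84697562·8110/3051 = 2.2513839.
Var(Ŷ) = 19938² · 2.2513839 = 8.9497878 × 10^8.

8.950 × 10^8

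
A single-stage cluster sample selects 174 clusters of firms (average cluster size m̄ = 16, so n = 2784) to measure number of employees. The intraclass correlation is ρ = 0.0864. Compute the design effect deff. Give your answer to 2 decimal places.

2.30

deff = 1 + (16 − 1)·0.0864 = 1 + 1.296 = 2.296.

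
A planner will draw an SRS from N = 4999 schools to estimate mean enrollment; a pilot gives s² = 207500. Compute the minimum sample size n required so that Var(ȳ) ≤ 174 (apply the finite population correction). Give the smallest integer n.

963

Without fpc, n₀ = s²/D = 207500/174 = 1192.5287.
With fpc, (1 − n/N)·s²/n ≤ D requires n ≥ n₀/(1 + n₀/N) = 1192.5287/(1 + 1192.5287/4999) = 962.8399.
Rounding up, n = 963.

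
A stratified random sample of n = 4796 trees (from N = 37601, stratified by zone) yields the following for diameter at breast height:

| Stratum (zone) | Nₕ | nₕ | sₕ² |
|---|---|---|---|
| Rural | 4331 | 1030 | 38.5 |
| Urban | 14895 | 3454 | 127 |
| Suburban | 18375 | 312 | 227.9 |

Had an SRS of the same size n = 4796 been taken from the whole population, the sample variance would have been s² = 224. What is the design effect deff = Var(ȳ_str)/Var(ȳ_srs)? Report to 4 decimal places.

4.3263

Var(ȳ_str) = Σ Wₕ²(1−fₕ)sₕ²/nₕ with Wₕ = Nₕ/37601:
  Rural: (4331/37601)²·(1−1030/4331)·38.5/1030 = 3.7797095 × 10^-4
  Urban: (14895/37601)²·(1−3454/14895)·127/3454 = 0.0044318708
  Suburban: (18375/37601)²·(1−312/18375)·227.9/312 = 0.17147791
  → Var(ȳ_str) = 0.17628775.
Var(ȳ_srs) = (1 − 4796/37601)·224/4796 = 0.0407483.
deff = 0.17628775 / 0.0407483 = 4.3263.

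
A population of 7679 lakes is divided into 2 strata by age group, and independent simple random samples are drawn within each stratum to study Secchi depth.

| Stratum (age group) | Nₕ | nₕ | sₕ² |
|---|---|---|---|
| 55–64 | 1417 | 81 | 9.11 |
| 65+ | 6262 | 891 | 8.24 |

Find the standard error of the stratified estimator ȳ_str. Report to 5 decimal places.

Var(ȳ_str) = Σₕ Wₕ²(1 − fₕ)sₕ²/nₕ with Wₕ = Nₕ/N, N = 7679.
55–64: Wₕ = 0.18452924; term = 0.18452924²·(1 − 0.05716302)·9.11/81 = 0.0036107742.
65+: Wₕ = 0.81547076; term = 0.81547076²·(1 − 0.14228681)·8.24/891 = 0.005274829.
Sum = 0.0088856032.
SE = √(0.0088856032) = 0.09426.

0.09426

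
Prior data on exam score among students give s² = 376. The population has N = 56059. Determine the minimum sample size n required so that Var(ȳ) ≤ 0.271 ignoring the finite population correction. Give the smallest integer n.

Without fpc, n₀ = s²/D = 376/0.271 = 1387.4539.
Rounding up, n = 1388.

1388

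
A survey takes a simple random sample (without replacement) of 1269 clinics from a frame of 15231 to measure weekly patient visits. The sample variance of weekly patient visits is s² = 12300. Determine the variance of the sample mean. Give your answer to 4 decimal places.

Under SRS without replacement, Var(ȳ) = (1 − f)·s²/n with f = n/N = 1269/15231 = 0.08331692.
Var(ȳ) = (1 − 0.08331692)·12300/1269 = 0.91668308·9.6926714 = 8.8851079.

8.8851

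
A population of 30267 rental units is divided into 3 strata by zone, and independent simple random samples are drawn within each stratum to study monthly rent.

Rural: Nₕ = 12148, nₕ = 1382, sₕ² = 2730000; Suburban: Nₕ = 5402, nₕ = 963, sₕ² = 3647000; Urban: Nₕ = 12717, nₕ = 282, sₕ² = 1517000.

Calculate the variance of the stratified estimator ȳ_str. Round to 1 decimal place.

1309.7

Var(ȳ_str) = Σₕ Wₕ²(1 − fₕ)sₕ²/nₕ with Wₕ = Nₕ/N, N = 30267.
Rural: Wₕ = 0.40136122; term = 0.40136122²·(1 − 0.11376358)·2730000/1382 = 282.01682.
Suburban: Wₕ = 0.17847821; term = 0.17847821²·(1 − 0.17826731)·3647000/963 = 99.131219.
Urban: Wₕ = 0.42016057; term = 0.42016057²·(1 − 0.02217504)·1517000/282 = 928.59893.
Sum = 1309.747.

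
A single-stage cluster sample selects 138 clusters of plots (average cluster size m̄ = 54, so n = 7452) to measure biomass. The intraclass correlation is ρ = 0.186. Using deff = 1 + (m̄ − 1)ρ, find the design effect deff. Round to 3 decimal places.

deff = 1 + (54 − 1)·0.186 = 1 + 9.858 = 10.858.

10.858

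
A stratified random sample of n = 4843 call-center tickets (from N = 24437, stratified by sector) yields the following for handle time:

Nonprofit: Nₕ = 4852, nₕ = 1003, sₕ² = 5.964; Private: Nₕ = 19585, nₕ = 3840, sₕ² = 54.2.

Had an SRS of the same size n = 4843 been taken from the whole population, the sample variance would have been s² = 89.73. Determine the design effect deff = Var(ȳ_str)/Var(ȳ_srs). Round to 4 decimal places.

Var(ȳ_str) = Σ Wₕ²(1−fₕ)sₕ²/nₕ with Wₕ = Nₕ/24437:
  Nonprofit: (4852/24437)²·(1−1003/4852)·5.964/1003 = 1.8595576 × 10^-4
  Private: (19585/24437)²·(1−3840/19585)·54.2/3840 = 0.0072885062
  → Var(ȳ_str) = 0.007474462.
Var(ȳ_srs) = (1 − 4843/24437)·89.73/4843 = 0.014855881.
deff = 0.007474462 / 0.014855881 = 0.5031.

0.5031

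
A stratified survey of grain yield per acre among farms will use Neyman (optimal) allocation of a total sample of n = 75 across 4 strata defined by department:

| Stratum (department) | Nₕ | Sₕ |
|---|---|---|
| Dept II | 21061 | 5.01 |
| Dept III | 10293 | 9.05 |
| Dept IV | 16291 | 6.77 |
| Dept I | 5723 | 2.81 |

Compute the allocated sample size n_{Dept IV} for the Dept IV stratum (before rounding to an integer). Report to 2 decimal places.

25.45

Neyman allocation: nₕ = n·NₕSₕ / Σⱼ NⱼSⱼ.
Σ NⱼSⱼ = 21061·5.01 + 10293·9.05 + 16291·6.77 + 5723·2.81 = 325038.96.
n_{Dept IV} = 75·16291·6.77 / 325038.96 = 25.45.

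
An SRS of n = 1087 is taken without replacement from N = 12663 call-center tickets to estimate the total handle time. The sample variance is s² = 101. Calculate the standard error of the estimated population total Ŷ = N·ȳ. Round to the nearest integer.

3691

Var(Ŷ) = N²·Var(ȳ) = N²·(1 − n/N)·s²/n.
f = 1087/12663 = 0.08584064; Var(ȳ) = 0.91415936·101/1087 = 0.08494029.
Var(Ŷ) = 12663² · 0.08494029 = 1.3620309 × 10^7.
SE(Ŷ) = √(1.3620309 × 10^7) = 3691.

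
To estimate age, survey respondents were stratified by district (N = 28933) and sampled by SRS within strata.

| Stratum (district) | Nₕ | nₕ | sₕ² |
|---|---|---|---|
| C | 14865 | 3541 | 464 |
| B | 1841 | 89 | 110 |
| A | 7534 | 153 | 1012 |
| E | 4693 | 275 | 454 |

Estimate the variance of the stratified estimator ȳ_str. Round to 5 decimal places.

0.51138

Var(ȳ_str) = Σₕ Wₕ²(1 − fₕ)sₕ²/nₕ with Wₕ = Nₕ/N, N = 28933.
C: Wₕ = 0.51377320; term = 0.51377320²·(1 − 0.23821056)·464/3541 = 0.026349349.
B: Wₕ = 0.06362977; term = 0.06362977²·(1 − 0.04834329)·110/89 = 0.0047621562.
A: Wₕ = 0.26039471; term = 0.26039471²·(1 − 0.02030794)·1012/153 = 0.43938272.
E: Wₕ = 0.16220233; term = 0.16220233²·(1 − 0.05859791)·454/275 = 0.040889565.
Sum = 0.51138379.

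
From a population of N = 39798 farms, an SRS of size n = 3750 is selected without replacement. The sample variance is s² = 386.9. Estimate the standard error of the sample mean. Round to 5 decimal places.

0.30570

Under SRS without replacement, Var(ȳ) = (1 − f)·s²/n with f = n/N = 3750/39798 = 0.09422584.
Var(ȳ) = (1 − 0.09422584)·386.9/3750 = 0.90577416·0.10317333 = 0.093451739.
SE(ȳ) = √(0.093451739) = 0.30570.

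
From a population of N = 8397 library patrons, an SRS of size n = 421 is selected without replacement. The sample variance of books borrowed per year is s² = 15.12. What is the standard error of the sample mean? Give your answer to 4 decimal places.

0.1847

Under SRS without replacement, Var(ȳ) = (1 − f)·s²/n with f = n/N = 421/8397 = 0.05013695.
Var(ȳ) = (1 − 0.05013695)·15.12/421 = 0.94986305·0.035914489 = 0.034113846.
SE(ȳ) = √(0.034113846) = 0.1847.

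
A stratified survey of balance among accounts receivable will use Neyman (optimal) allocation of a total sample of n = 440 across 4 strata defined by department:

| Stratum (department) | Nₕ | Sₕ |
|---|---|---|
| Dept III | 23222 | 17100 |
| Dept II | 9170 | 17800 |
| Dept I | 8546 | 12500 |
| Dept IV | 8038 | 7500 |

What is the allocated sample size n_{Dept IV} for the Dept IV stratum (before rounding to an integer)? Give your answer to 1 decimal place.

Neyman allocation: nₕ = n·NₕSₕ / Σⱼ NⱼSⱼ.
Σ NⱼSⱼ = 23222·17100 + 9170·17800 + 8546·12500 + 8038·7500 = 7.274322 × 10^8.
n_{Dept IV} = 440·8038·7500 / (7.274322 × 10^8) = 36.5.

36.5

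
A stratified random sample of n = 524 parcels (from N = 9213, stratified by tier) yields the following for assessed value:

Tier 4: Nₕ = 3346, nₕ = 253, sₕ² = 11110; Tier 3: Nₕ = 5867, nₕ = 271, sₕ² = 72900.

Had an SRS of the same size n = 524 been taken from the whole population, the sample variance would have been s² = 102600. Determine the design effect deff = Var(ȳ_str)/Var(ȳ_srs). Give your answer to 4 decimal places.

0.5925

Var(ȳ_str) = Σ Wₕ²(1−fₕ)sₕ²/nₕ with Wₕ = Nₕ/9213:
  Tier 4: (3346/9213)²·(1−253/3346)·11110/253 = 5.3542328
  Tier 3: (5867/9213)²·(1−271/5867)·72900/271 = 104.05187
  → Var(ȳ_str) = 109.4061.
Var(ȳ_srs) = (1 − 524/9213)·102600/524 = 184.66509.
deff = 109.4061 / 184.66509 = 0.5925.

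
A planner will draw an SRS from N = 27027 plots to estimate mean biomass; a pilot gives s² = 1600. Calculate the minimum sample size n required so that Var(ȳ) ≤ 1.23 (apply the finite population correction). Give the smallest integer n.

Without fpc, n₀ = s²/D = 1600/1.23 = 1300.8130.
With fpc, (1 − n/N)·s²/n ≤ D requires n ≥ n₀/(1 + n₀/N) = 1300.8130/(1 + 1300.8130/27027) = 1241.0797.
Rounding up, n = 1242.

1242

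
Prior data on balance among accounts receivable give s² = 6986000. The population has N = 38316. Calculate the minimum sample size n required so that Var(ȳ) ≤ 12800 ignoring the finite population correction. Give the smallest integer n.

Without fpc, n₀ = s²/D = 6986000/12800 = 545.7812.
Rounding up, n = 546.

546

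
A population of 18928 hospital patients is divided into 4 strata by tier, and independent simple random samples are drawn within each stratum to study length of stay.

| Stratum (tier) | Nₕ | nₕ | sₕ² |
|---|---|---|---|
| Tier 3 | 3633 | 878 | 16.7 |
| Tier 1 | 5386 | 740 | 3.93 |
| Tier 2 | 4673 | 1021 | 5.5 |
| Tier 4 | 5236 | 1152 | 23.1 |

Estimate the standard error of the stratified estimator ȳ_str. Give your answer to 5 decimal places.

0.04854

Var(ȳ_str) = Σₕ Wₕ²(1 − fₕ)sₕ²/nₕ with Wₕ = Nₕ/N, N = 18928.
Tier 3: Wₕ = 0.19193787; term = 0.19193787²·(1 − 0.24167355)·16.7/878 = 5.3137302 × 10^-4.
Tier 1: Wₕ = 0.28455199; term = 0.28455199²·(1 − 0.13739324)·3.93/740 = 3.7093425 × 10^-4.
Tier 2: Wₕ = 0.24688292; term = 0.24688292²·(1 − 0.21848919)·5.5/1021 = 2.5659846 × 10^-4.
Tier 4: Wₕ = 0.27662722; term = 0.27662722²·(1 − 0.22001528)·23.1/1152 = 0.0011968381.
Sum = 0.0023557438.
SE = √(0.0023557438) = 0.04854.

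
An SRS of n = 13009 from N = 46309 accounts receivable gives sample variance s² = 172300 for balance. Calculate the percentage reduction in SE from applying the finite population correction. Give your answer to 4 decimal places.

f = n/N = 13009/46309 = 0.28091732.
SE_no-fpc = √(s²/n) = 3.6393237; SE_fpc = √((1−f)s²/n) = 3.0861007.
Ratio = √(1−f) = 0.84798743. Reduction = 100·(1 − 0.84798743) = 15.2013%.

15.2013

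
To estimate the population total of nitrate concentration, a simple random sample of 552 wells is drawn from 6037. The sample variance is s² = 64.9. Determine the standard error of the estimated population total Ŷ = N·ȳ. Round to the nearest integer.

1973

Var(Ŷ) = N²·Var(ȳ) = N²·(1 − n/N)·s²/n.
f = 552/6037 = 0.09143614; Var(ȳ) = 0.90856386·64.9/552 = 0.10682209.
Var(Ŷ) = 6037² · 0.10682209 = 3.8931705 × 10^6.
SE(Ŷ) = √(3.8931705 × 10^6) = 1973.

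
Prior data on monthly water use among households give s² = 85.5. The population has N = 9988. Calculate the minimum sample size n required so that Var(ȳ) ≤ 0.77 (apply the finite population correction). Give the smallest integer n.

110

Without fpc, n₀ = s²/D = 85.5/0.77 = 111.0390.
With fpc, (1 − n/N)·s²/n ≤ D requires n ≥ n₀/(1 + n₀/N) = 111.0390/(1 + 111.0390/9988) = 109.8181.
Rounding up, n = 110.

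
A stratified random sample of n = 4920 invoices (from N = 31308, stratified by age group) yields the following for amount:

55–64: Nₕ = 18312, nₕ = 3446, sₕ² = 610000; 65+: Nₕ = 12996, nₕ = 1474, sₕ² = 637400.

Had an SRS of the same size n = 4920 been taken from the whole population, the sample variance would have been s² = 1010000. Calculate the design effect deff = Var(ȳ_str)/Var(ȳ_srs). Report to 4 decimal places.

Var(ȳ_str) = Σ Wₕ²(1−fₕ)sₕ²/nₕ with Wₕ = Nₕ/31308:
  55–64: (18312/31308)²·(1−3446/18312)·610000/3446 = 49.162484
  65+: (12996/31308)²·(1−1474/12996)·637400/1474 = 66.060446
  → Var(ȳ_str) = 115.22293.
Var(ȳ_srs) = (1 − 4920/31308)·1010000/4920 = 173.02443.
deff = 115.22293 / 173.02443 = 0.6659.

0.6659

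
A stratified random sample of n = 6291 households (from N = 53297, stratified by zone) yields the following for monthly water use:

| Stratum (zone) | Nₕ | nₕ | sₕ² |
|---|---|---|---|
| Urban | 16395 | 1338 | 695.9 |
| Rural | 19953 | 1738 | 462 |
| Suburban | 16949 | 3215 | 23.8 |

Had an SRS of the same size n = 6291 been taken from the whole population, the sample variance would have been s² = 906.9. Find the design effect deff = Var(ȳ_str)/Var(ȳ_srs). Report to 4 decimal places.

Var(ȳ_str) = Σ Wₕ²(1−fₕ)sₕ²/nₕ with Wₕ = Nₕ/53297:
  Urban: (16395/53297)²·(1−1338/16395)·695.9/1338 = 0.045199649
  Rural: (19953/53297)²·(1−1738/19953)·462/1738 = 0.034011364
  Suburban: (16949/53297)²·(1−3215/16949)·23.8/3215 = 6.0664074 × 10^-4
  → Var(ȳ_str) = 0.079817654.
Var(ȳ_srs) = (1 − 6291/53297)·906.9/6291 = 0.12714235.
deff = 0.079817654 / 0.12714235 = 0.6278.

0.6278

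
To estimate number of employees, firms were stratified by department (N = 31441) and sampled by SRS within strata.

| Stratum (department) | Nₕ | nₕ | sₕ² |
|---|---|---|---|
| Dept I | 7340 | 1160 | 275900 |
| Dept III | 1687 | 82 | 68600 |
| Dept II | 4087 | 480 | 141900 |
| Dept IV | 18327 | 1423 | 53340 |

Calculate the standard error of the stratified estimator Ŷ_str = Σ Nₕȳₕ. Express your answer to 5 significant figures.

Var(Ŷ_str) = Σₕ Nₕ²(1 − fₕ)sₕ²/nₕ.
Dept I: 7340²·(1 − 1160/7340)·275900/1160 = 1.0788927 × 10^10.
Dept III: 1687²·(1 − 82/1687)·68600/82 = 2.2651678 × 10^9.
Dept II: 4087²·(1 − 480/4087)·141900/480 = 4.3580473 × 10^9.
Dept IV: 18327²·(1 − 1423/18327)·53340/1423 = 1.1612587 × 10^10.
Sum = 2.9024729 × 10^10.
SE = √(2.9024729 × 10^10) = 170370.

170370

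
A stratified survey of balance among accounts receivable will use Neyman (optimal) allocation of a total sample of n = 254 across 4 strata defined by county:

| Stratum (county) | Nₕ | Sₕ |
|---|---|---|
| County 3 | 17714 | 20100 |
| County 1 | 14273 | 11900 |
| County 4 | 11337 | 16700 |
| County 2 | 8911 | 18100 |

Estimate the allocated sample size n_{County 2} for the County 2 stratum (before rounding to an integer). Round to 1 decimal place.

Neyman allocation: nₕ = n·NₕSₕ / Σⱼ NⱼSⱼ.
Σ NⱼSⱼ = 17714·20100 + 14273·11900 + 11337·16700 + 8911·18100 = 8.765171 × 10^8.
n_{County 2} = 254·8911·18100 / (8.765171 × 10^8) = 46.7.

46.7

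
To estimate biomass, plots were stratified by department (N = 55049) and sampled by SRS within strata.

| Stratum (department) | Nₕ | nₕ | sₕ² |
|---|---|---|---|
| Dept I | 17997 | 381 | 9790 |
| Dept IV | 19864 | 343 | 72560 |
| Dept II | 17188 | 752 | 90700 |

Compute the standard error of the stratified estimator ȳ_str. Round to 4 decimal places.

Var(ȳ_str) = Σₕ Wₕ²(1 − fₕ)sₕ²/nₕ with Wₕ = Nₕ/N, N = 55049.
Dept I: Wₕ = 0.32692692; term = 0.32692692²·(1 − 0.02117020)·9790/381 = 2.688229.
Dept IV: Wₕ = 0.36084216; term = 0.36084216²·(1 − 0.01726742)·72560/343 = 27.069052.
Dept II: Wₕ = 0.31223092; term = 0.31223092²·(1 − 0.04375145)·90700/752 = 11.243773.
Sum = 41.001054.
SE = √(41.001054) = 6.4032.

6.4032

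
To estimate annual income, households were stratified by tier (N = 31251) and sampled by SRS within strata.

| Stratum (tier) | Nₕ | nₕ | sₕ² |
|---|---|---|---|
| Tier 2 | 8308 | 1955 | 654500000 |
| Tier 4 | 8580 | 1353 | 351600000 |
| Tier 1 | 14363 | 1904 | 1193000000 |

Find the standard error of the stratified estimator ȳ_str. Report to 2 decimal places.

386.52

Var(ȳ_str) = Σₕ Wₕ²(1 − fₕ)sₕ²/nₕ with Wₕ = Nₕ/N, N = 31251.
Tier 2: Wₕ = 0.26584749; term = 0.26584749²·(1 − 0.23531536)·654500000/1955 = 18092.992.
Tier 4: Wₕ = 0.27455121; term = 0.27455121²·(1 − 0.15769231)·351600000/1353 = 16499.416.
Tier 1: Wₕ = 0.45960129; term = 0.45960129²·(1 − 0.13256284)·1193000000/1904 = 114808.49.
Sum = 149400.9.
SE = √(149400.9) = 386.52.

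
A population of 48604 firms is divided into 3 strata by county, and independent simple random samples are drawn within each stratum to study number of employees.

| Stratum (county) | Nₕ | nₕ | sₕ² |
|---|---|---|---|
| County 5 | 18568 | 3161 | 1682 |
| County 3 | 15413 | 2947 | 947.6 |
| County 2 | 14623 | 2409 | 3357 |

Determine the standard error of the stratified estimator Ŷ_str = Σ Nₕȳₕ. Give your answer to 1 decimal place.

21515.0

Var(Ŷ_str) = Σₕ Nₕ²(1 − fₕ)sₕ²/nₕ.
County 5: 18568²·(1 − 3161/18568)·1682/3161 = 1.5222455 × 10^8.
County 3: 15413²·(1 − 2947/15413)·947.6/2947 = 6.1781609 × 10^7.
County 2: 14623²·(1 − 2409/14623)·3357/2409 = 2.4889085 × 10^8.
Sum = 4.6289701 × 10^8.
SE = √(4.6289701 × 10^8) = 21515.0.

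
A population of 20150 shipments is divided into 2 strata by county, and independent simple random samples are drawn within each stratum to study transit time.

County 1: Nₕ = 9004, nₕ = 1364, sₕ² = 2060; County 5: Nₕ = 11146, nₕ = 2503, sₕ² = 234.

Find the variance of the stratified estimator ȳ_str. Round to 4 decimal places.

Var(ȳ_str) = Σₕ Wₕ²(1 − fₕ)sₕ²/nₕ with Wₕ = Nₕ/N, N = 20150.
County 1: Wₕ = 0.44684864; term = 0.44684864²·(1 − 0.15148823)·2060/1364 = 0.2558772.
County 5: Wₕ = 0.55315136; term = 0.55315136²·(1 − 0.22456487)·234/2503 = 0.022181375.
Sum = 0.27805858.

0.2781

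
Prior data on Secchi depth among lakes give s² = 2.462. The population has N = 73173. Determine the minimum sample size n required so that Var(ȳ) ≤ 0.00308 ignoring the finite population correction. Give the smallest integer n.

Without fpc, n₀ = s²/D = 2.462/0.00308 = 799.3506.
Rounding up, n = 800.

800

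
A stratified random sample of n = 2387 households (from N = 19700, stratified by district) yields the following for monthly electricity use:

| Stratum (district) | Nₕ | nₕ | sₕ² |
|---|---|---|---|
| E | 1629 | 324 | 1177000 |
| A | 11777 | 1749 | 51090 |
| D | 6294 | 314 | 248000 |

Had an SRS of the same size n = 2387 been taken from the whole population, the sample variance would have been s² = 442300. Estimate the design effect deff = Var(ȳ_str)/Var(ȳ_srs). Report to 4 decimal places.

Var(ȳ_str) = Σ Wₕ²(1−fₕ)sₕ²/nₕ with Wₕ = Nₕ/19700:
  E: (1629/19700)²·(1−324/1629)·1177000/324 = 19.89897
  A: (11777/19700)²·(1−1749/11777)·51090/1749 = 8.8891993
  D: (6294/19700)²·(1−314/6294)·248000/314 = 76.598013
  → Var(ȳ_str) = 105.38618.
Var(ȳ_srs) = (1 − 2387/19700)·442300/2387 = 162.84357.
deff = 105.38618 / 162.84357 = 0.6472.

0.6472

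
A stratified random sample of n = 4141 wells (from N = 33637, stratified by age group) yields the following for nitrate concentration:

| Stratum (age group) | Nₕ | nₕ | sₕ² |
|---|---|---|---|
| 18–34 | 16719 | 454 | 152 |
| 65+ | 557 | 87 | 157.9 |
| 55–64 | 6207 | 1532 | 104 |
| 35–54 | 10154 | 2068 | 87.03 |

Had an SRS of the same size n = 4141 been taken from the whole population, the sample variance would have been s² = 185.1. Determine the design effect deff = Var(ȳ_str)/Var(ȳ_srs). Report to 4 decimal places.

2.1860

Var(ȳ_str) = Σ Wₕ²(1−fₕ)sₕ²/nₕ with Wₕ = Nₕ/33637:
  18–34: (16719/33637)²·(1−454/16719)·152/454 = 0.080466959
  65+: (557/33637)²·(1−87/557)·157.9/87 = 4.1993437 × 10^-4
  55–64: (6207/33637)²·(1−1532/6207)·104/1532 = 0.0017410187
  35–54: (10154/33637)²·(1−2068/10154)·87.03/2068 = 0.0030539002
  → Var(ȳ_str) = 0.085681812.
Var(ȳ_srs) = (1 − 4141/33637)·185.1/4141 = 0.039196479.
deff = 0.085681812 / 0.039196479 = 2.1860.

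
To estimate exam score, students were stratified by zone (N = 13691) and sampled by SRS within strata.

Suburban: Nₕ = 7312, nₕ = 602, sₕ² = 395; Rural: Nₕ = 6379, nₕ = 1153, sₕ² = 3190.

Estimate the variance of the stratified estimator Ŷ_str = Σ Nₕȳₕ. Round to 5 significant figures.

1.2443 × 10^8

Var(Ŷ_str) = Σₕ Nₕ²(1 − fₕ)sₕ²/nₕ.
Suburban: 7312²·(1 − 602/7312)·395/602 = 3.2192841 × 10^7.
Rural: 6379²·(1 − 1153/6379)·3190/1153 = 9.2232373 × 10^7.
Sum = 1.2442521 × 10^8.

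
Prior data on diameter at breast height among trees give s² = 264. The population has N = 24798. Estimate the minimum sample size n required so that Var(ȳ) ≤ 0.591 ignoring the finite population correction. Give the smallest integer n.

Without fpc, n₀ = s²/D = 264/0.591 = 446.7005.
Rounding up, n = 447.

447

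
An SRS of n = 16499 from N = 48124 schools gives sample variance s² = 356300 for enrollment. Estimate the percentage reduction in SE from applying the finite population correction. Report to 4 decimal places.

f = n/N = 16499/48124 = 0.34284349.
SE_no-fpc = √(s²/n) = 4.6470688; SE_fpc = √((1−f)s²/n) = 3.7671552.
Ratio = √(1−f) = 0.81065191. Reduction = 100·(1 − 0.81065191) = 18.9348%.

18.9348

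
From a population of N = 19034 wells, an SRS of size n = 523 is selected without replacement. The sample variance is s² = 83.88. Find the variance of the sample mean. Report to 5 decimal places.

0.15598

Under SRS without replacement, Var(ȳ) = (1 − f)·s²/n with f = n/N = 523/19034 = 0.02747715.
Var(ȳ) = (1 − 0.02747715)·83.88/523 = 0.97252285·0.16038241 = 0.15597556.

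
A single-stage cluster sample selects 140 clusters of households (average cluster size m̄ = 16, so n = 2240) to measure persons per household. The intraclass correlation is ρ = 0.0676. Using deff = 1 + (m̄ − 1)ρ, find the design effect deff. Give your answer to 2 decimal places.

2.01

deff = 1 + (16 − 1)·0.0676 = 1 + 1.014 = 2.014.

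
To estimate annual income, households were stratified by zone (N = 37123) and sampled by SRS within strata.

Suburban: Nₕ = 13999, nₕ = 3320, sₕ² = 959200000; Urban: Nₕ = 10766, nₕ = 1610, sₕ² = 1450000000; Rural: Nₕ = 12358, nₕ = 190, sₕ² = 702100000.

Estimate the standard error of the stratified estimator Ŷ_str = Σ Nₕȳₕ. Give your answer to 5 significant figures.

Var(Ŷ_str) = Σₕ Nₕ²(1 − fₕ)sₕ²/nₕ.
Suburban: 13999²·(1 − 3320/13999)·959200000/3320 = 4.319154 × 10^13.
Urban: 10766²·(1 − 1610/10766)·1450000000/1610 = 8.8777372 × 10^13.
Rural: 12358²·(1 − 190/12358)·702100000/190 = 5.5566464 × 10^14.
Sum = 6.8763355 × 10^14.
SE = √(6.8763355 × 10^14) = 2.6223 × 10^7.

2.6223 × 10^7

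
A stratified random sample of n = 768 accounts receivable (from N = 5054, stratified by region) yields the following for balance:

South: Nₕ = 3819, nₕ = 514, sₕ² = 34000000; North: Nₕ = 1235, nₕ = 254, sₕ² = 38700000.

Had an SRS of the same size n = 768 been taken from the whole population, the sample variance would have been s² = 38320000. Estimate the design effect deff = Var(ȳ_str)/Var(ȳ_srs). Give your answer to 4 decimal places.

Var(ȳ_str) = Σ Wₕ²(1−fₕ)sₕ²/nₕ with Wₕ = Nₕ/5054:
  South: (3819/5054)²·(1−514/3819)·34000000/514 = 32686.351
  North: (1235/5054)²·(1−254/1235)·38700000/254 = 7226.7451
  → Var(ȳ_str) = 39913.096.
Var(ȳ_srs) = (1 − 768/5054)·38320000/768 = 42313.72.
deff = 39913.096 / 42313.72 = 0.9433.

0.9433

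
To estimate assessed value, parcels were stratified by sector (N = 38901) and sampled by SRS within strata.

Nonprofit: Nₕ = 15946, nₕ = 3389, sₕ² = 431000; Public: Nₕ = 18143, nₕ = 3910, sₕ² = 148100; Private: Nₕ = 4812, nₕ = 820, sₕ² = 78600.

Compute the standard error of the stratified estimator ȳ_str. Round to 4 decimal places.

4.9505

Var(ȳ_str) = Σₕ Wₕ²(1 − fₕ)sₕ²/nₕ with Wₕ = Nₕ/N, N = 38901.
Nonprofit: Wₕ = 0.40991234; term = 0.40991234²·(1 − 0.21252979)·431000/3389 = 16.827586.
Public: Wₕ = 0.46638904; term = 0.46638904²·(1 − 0.21551011)·148100/3910 = 6.4634191.
Private: Wₕ = 0.12369862; term = 0.12369862²·(1 − 0.17040732)·78600/820 = 1.2167555.
Sum = 24.507761.
SE = √(24.507761) = 4.9505.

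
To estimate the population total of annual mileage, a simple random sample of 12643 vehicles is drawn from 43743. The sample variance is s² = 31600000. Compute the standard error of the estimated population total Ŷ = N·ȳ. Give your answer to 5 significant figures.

Var(Ŷ) = N²·Var(ȳ) = N²·(1 − n/N)·s²/n.
f = 12643/43743 = 0.28902910; Var(ȳ) = 0.71097090·31600000/12643 = 1777.0055.
Var(Ŷ) = 43743² · 1777.0055 = 3.4002113 × 10^12.
SE(Ŷ) = √(3.4002113 × 10^12) = 1.8440 × 10^6.

1.8440 × 10^6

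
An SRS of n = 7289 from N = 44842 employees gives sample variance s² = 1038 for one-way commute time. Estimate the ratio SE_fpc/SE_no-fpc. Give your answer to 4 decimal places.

0.9151

f = n/N = 7289/44842 = 0.16254850.
SE_no-fpc = √(s²/n) = 0.37736768; SE_fpc = √((1−f)s²/n) = 0.34533813.
Ratio = √(1−f) = 0.91512376.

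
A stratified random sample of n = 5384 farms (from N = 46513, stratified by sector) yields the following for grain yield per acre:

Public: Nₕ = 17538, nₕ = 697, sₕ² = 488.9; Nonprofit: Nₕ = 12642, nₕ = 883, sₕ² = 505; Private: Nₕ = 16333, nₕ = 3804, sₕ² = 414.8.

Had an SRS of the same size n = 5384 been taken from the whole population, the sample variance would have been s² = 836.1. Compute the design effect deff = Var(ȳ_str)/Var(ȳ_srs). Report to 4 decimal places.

Var(ȳ_str) = Σ Wₕ²(1−fₕ)sₕ²/nₕ with Wₕ = Nₕ/46513:
  Public: (17538/46513)²·(1−697/17538)·488.9/697 = 0.09576052
  Nonprofit: (12642/46513)²·(1−883/12642)·505/883 = 0.039297792
  Private: (16333/46513)²·(1−3804/16333)·414.8/3804 = 0.010314114
  → Var(ȳ_str) = 0.14537243.
Var(ȳ_srs) = (1 − 5384/46513)·836.1/5384 = 0.13731784.
deff = 0.14537243 / 0.13731784 = 1.0587.

1.0587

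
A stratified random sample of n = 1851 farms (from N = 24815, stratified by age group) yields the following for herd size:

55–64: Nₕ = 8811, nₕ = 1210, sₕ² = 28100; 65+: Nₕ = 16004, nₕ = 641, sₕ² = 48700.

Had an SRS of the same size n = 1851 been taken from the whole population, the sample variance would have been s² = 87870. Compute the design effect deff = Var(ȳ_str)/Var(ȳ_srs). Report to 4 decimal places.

0.7480

Var(ȳ_str) = Σ Wₕ²(1−fₕ)sₕ²/nₕ with Wₕ = Nₕ/24815:
  55–64: (8811/24815)²·(1−1210/8811)·28100/1210 = 2.5257382
  65+: (16004/24815)²·(1−641/16004)·48700/641 = 30.335206
  → Var(ȳ_str) = 32.860944.
Var(ȳ_srs) = (1 − 1851/24815)·87870/1851 = 43.930634.
deff = 32.860944 / 43.930634 = 0.7480.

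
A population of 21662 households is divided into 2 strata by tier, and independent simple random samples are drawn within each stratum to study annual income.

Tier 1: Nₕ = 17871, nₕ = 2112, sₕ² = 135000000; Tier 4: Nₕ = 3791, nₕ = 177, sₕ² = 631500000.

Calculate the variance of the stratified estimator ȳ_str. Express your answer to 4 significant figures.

142500

Var(ȳ_str) = Σₕ Wₕ²(1 − fₕ)sₕ²/nₕ with Wₕ = Nₕ/N, N = 21662.
Tier 1: Wₕ = 0.82499308; term = 0.82499308²·(1 − 0.11818029)·135000000/2112 = 38363.68.
Tier 4: Wₕ = 0.17500692; term = 0.17500692²·(1 − 0.04668953)·631500000/177 = 104170.54.
Sum = 142534.22.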